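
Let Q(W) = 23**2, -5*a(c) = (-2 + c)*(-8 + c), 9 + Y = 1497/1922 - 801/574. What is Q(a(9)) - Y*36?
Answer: 241385567/275807 ≈ 875.20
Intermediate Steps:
Y = -2652324/275807 (Y = -9 + (1497/1922 - 801/574) = -9 - 170061/275807 = -2652324/275807 ≈ -9.6166)
a(c) = -(-8 + c)*(-2 + c)/5 (a(c) = -(-2 + c)*(-8 + c)/5 = -(-8 + c)*(-2 + c)/5)
Q(W) = 529
Q(a(9)) - Y*36 = 529 - (-2652324)*36/275807 = 529 - 1*(-95483664/275807) = 529 + 95483664/275807 = 241385567/275807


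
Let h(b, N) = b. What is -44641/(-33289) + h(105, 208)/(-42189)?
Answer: 89517324/66877601 ≈ 1.3385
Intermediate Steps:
-44641/(-33289) + h(105, 208)/(-42189) = -44641/(-33289) + 105/(-42189) = -44641*(-1/33289) + 105*(-1/42189) = 44641/33289 - 5/2009 = 89517324/66877601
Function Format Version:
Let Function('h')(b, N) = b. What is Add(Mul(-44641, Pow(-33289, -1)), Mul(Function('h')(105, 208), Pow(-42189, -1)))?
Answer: Rational(89517324, 66877601) ≈ 1.3385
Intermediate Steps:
Add(Mul(-44641, Pow(-33289, -1)), Mul(Function('h')(105, 208), Pow(-42189, -1))) = Add(Mul(-44641, Pow(-33289, -1)), Mul(105, Pow(-42189, -1))) = Add(Mul(-44641, Rational(-1, 33289)), Mul(105, Rational(-1, 42189))) = Add(Rational(44641, 33289), Rational(-5, 2009)) = Rational(89517324, 66877601)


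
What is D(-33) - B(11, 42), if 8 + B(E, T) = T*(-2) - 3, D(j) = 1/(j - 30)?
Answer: 5984/63 ≈ 94.984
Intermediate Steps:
D(j) = 1/(-30 + j)
B(E, T) = -11 - 2*T (B(E, T) = -8 + (T*(-2) - 3) = -8 + (-2*T - 3) = -8 + (-3 - 2*T) = -11 - 2*T)
D(-33) - B(11, 42) = 1/(-30 - 33) - (-11 - 2*42) = 1/(-63) - (-11 - 84) = -1/63 - 1*(-95) = -1/63 + 95 = 5984/63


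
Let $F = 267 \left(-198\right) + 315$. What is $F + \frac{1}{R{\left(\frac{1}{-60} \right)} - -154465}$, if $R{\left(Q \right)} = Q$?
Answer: $- \frac{487037360289}{9267899} \approx -52551.0$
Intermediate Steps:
$F = -52551$ ($F = -52866 + 315 = -52551$)
$F + \frac{1}{R{\left(\frac{1}{-60} \right)} - -154465} = -52551 + \frac{1}{\frac{1}{-60} - -154465} = -52551 + \frac{1}{- \frac{1}{60} + 154465} = -52551 + \frac{1}{\frac{9267899}{60}} = -52551 + \frac{60}{9267899} = - \frac{487037360289}{9267899}$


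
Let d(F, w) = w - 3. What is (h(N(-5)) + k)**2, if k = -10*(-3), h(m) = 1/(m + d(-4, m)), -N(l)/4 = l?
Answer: 1234321/1369 ≈ 901.62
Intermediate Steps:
d(F, w) = -3 + w
N(l) = -4*l
h(m) = 1/(-3 + 2*m) (h(m) = 1/(m + (-3 + m)) = 1/(-3 + 2*m))
k = 30
(h(N(-5)) + k)**2 = (1/(-3 + 2*(-4*(-5))) + 30)**2 = (1/(-3 + 2*20) + 30)**2 = (1/(-3 + 40) + 30)**2 = (1/37 + 30)**2 = (1111/37)**2 = 1234321/1369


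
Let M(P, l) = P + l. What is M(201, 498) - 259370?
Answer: -258671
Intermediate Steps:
M(201, 498) - 259370 = (201 + 498) - 259370 = 699 - 259370 = -258671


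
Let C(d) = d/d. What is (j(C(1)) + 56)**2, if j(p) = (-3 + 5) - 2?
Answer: 3136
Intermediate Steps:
C(d) = 1
j(p) = 0 (j(p) = 2 - 2 = 0)
(j(C(1)) + 56)**2 = (0 + 56)**2 = 56**2 = 3136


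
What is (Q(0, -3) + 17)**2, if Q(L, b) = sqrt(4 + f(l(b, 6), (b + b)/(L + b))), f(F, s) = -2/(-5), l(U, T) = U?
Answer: (85 + sqrt(110))**2/25 ≈ 364.72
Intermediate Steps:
f(F, s) = 2/5 (f(F, s) = -2*(-1/5) = 2/5)
Q(L, b) = sqrt(110)/5 (Q(L, b) = sqrt(4 + 2/5) = sqrt(22/5) = sqrt(110)/5)
(Q(0, -3) + 17)**2 = (sqrt(110)/5 + 17)**2 = (17 + sqrt(110)/5)**2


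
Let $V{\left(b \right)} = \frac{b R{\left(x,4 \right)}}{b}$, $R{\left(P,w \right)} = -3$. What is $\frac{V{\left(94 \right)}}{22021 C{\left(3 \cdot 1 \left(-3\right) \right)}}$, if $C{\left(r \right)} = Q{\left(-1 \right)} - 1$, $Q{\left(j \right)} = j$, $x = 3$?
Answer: $\frac{3}{44042} \approx 6.8117 \cdot 10^{-5}$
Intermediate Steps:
$C{\left(r \right)} = -2$ ($C{\left(r \right)} = -1 - 1 = -2$)
$V{\left(b \right)} = -3$ ($V{\left(b \right)} = \frac{b \left(-3\right)}{b} = \frac{\left(-3\right) b}{b} = -3$)
$\frac{V{\left(94 \right)}}{22021 C{\left(3 \cdot 1 \left(-3\right) \right)}} = - \frac{3}{22021 \left(-2\right)} = - \frac{3}{-44042} = \left(-3\right) \left(- \frac{1}{44042}\right) = \frac{3}{44042}$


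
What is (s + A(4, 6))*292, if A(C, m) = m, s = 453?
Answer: 134028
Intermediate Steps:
(s + A(4, 6))*292 = (453 + 6)*292 = 459*292 = 134028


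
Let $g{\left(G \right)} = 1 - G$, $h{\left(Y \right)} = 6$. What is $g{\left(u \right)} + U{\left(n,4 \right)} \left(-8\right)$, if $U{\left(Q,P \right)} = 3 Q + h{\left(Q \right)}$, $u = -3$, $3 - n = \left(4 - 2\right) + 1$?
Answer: $-44$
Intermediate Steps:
$n = 0$ ($n = 3 - \left(\left(4 - 2\right) + 1\right) = 3 - \left(2 + 1\right) = 3 - 3 = 0$)
$U{\left(Q,P \right)} = 6 + 3 Q$ ($U{\left(Q,P \right)} = 3 Q + 6 = 6 + 3 Q$)
$g{\left(u \right)} + U{\left(n,4 \right)} \left(-8\right) = \left(1 - -3\right) + \left(6 + 3 \cdot 0\right) \left(-8\right) = \left(1 + 3\right) + \left(6 + 0\right) \left(-8\right) = 4 + 6 \left(-8\right) = 4 - 48 = -44$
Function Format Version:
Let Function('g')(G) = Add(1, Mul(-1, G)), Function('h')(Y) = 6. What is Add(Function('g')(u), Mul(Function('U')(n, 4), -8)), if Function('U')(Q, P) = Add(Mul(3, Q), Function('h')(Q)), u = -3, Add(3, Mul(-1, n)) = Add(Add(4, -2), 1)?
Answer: -44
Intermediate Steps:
n = 0 (n = Add(3, Mul(-1, Add(Add(4, -2), 1))) = Add(3, Mul(-1, Add(2, 1))) = Add(3, Mul(-1, 3)) = Add(3, -3) = 0)
Function('U')(Q, P) = Add(6, Mul(3, Q)) (Function('U')(Q, P) = Add(Mul(3, Q), 6) = Add(6, Mul(3, Q)))
Add(Function('g')(u), Mul(Function('U')(n, 4), -8)) = Add(Add(1, Mul(-1, -3)), Mul(Add(6, Mul(3, 0)), -8)) = Add(Add(1, 3), Mul(Add(6, 0), -8)) = Add(4, Mul(6, -8)) = Add(4, -48) = -44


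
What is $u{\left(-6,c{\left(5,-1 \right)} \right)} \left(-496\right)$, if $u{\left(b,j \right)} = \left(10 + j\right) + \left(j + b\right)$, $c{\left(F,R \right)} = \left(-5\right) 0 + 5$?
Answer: $-6944$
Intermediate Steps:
$c{\left(F,R \right)} = 5$ ($c{\left(F,R \right)} = 0 + 5 = 5$)
$u{\left(b,j \right)} = 10 + b + 2 j$ ($u{\left(b,j \right)} = \left(10 + j\right) + \left(b + j\right) = 10 + b + 2 j$)
$u{\left(-6,c{\left(5,-1 \right)} \right)} \left(-496\right) = \left(10 - 6 + 2 \cdot 5\right) \left(-496\right) = \left(10 - 6 + 10\right) \left(-496\right) = 14 \left(-496\right) = -6944$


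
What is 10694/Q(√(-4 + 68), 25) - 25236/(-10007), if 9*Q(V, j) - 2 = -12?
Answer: -481440681/50035 ≈ -9622.1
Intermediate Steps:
Q(V, j) = -10/9 (Q(V, j) = 2/9 + (⅑)*(-12) = 2/9 - 4/3 = -10/9)
10694/Q(√(-4 + 68), 25) - 25236/(-10007) = 10694/(-10/9) - 25236/(-10007) = 10694*(-9/10) - 25236*(-1/10007) = -48123/5 + 25236/10007 = -481440681/50035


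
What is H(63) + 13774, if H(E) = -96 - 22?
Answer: 13656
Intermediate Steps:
H(E) = -118
H(63) + 13774 = -118 + 13774 = 13656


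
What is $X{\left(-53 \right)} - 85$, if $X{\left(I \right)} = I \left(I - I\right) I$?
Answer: $-85$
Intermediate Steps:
$X{\left(I \right)} = 0$ ($X{\left(I \right)} = I 0 I = 0 I = 0$)
$X{\left(-53 \right)} - 85 = 0 - 85 = -85$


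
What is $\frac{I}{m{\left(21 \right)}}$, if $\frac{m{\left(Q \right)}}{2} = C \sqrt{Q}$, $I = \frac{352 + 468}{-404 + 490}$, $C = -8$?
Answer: $- \frac{205 \sqrt{21}}{7224} \approx -0.13004$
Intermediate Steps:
$I = \frac{410}{43}$ ($I = \frac{820}{86} = 820 \cdot \frac{1}{86} = \frac{410}{43} \approx 9.5349$)
$m{\left(Q \right)} = - 16 \sqrt{Q}$ ($m{\left(Q \right)} = 2 \left(- 8 \sqrt{Q}\right) = - 16 \sqrt{Q}$)
$\frac{I}{m{\left(21 \right)}} = \frac{410}{43 \left(- 16 \sqrt{21}\right)} = \frac{410 \left(- \frac{\sqrt{21}}{336}\right)}{43} = - \frac{205 \sqrt{21}}{7224}$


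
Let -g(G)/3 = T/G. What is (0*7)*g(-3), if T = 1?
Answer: 0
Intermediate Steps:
g(G) = -3/G
(0*7)*g(-3) = (0*7)*(-3/(-3)) = 0*(-3*(-⅓)) = 0*1 = 0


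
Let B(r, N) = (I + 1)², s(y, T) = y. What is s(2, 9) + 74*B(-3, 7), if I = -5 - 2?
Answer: 2666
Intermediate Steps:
I = -7
B(r, N) = 36 (B(r, N) = (-7 + 1)² = (-6)² = 36)
s(2, 9) + 74*B(-3, 7) = 2 + 74*36 = 2 + 2664 = 2666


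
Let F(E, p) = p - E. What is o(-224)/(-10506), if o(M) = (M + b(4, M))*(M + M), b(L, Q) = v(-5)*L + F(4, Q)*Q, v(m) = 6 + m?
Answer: 11390848/5253 ≈ 2168.4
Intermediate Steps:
b(L, Q) = L + Q*(-4 + Q) (b(L, Q) = (6 - 5)*L + (Q - 1*4)*Q = 1*L + (Q - 4)*Q = L + (-4 + Q)*Q = L + Q*(-4 + Q))
o(M) = 2*M*(4 + M + M*(-4 + M)) (o(M) = (M + (4 + M*(-4 + M)))*(M + M) = (4 + M + M*(-4 + M))*(2*M) = 2*M*(4 + M + M*(-4 + M)))
o(-224)/(-10506) = (2*(-224)*(4 - 224 - 224*(-4 - 224)))/(-10506) = (2*(-224)*(4 - 224 - 224*(-228)))*(-1/10506) = (2*(-224)*(4 - 224 + 51072))*(-1/10506) = (2*(-224)*50852)*(-1/10506) = -22781696*(-1/10506) = 11390848/5253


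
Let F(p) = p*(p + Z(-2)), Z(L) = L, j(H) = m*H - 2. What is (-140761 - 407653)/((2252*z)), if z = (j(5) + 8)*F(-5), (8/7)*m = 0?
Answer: -274207/236460 ≈ -1.1596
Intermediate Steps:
m = 0 (m = (7/8)*0 = 0)
j(H) = -2 (j(H) = 0*H - 2 = 0 - 2 = -2)
F(p) = p*(-2 + p) (F(p) = p*(p - 2) = p*(-2 + p))
z = 210 (z = (-2 + 8)*(-5*(-2 - 5)) = 6*(-5*(-7)) = 6*35 = 210)
(-140761 - 407653)/((2252*z)) = (-140761 - 407653)/((2252*210)) = -548414/472920 = -548414*1/472920 = -274207/236460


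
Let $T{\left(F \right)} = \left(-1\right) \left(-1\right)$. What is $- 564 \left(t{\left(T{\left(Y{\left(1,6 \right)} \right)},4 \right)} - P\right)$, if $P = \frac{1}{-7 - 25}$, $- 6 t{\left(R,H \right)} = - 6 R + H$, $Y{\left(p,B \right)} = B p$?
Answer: $- \frac{1645}{8} \approx -205.63$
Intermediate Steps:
$T{\left(F \right)} = 1$
$t{\left(R,H \right)} = R - \frac{H}{6}$ ($t{\left(R,H \right)} = - \frac{- 6 R + H}{6} = - \frac{H - 6 R}{6} = R - \frac{H}{6}$)
$P = - \frac{1}{32}$ ($P = \frac{1}{-32} = - \frac{1}{32} \approx -0.03125$)
$- 564 \left(t{\left(T{\left(Y{\left(1,6 \right)} \right)},4 \right)} - P\right) = - 564 \left(\left(1 - \frac{2}{3}\right) - - \frac{1}{32}\right) = - 564 \left(\left(1 - \frac{2}{3}\right) + \frac{1}{32}\right) = - 564 \left(\frac{1}{3} + \frac{1}{32}\right) = \left(-564\right) \frac{35}{96} = - \frac{1645}{8}$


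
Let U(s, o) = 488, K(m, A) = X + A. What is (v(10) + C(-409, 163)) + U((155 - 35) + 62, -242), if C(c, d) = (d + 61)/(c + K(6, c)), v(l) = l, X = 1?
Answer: 406642/817 ≈ 497.73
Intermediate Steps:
K(m, A) = 1 + A
C(c, d) = (61 + d)/(1 + 2*c) (C(c, d) = (d + 61)/(c + (1 + c)) = (61 + d)/(1 + 2*c))
(v(10) + C(-409, 163)) + U((155 - 35) + 62, -242) = (10 + (61 + 163)/(1 + 2*(-409))) + 488 = (10 + 224/(1 - 818)) + 488 = (10 + 224/(-817)) + 488 = (10 - 1/817*224) + 488 = (10 - 224/817) + 488 = 7946/817 + 488 = 406642/817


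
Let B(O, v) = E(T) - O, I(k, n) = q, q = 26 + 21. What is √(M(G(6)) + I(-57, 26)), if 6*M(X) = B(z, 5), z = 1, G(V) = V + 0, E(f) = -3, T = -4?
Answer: √417/3 ≈ 6.8069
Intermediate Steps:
G(V) = V
q = 47
I(k, n) = 47
B(O, v) = -3 - O
M(X) = -⅔ (M(X) = (-3 - 1*1)/6 = (-3 - 1)/6 = (⅙)*(-4) = -⅔)
√(M(G(6)) + I(-57, 26)) = √(-⅔ + 47) = √(139/3) = √417/3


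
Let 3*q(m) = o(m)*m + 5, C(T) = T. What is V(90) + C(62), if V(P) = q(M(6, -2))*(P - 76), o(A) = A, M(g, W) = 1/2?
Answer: 173/2 ≈ 86.500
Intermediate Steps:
M(g, W) = 1/2
q(m) = 5/3 + m**2/3 (q(m) = (m*m + 5)/3 = (m**2 + 5)/3 = (5 + m**2)/3 = 5/3 + m**2/3)
V(P) = -133 + 7*P/4 (V(P) = (5/3 + (1/2)**2/3)*(P - 76) = (5/3 + (1/3)*(1/4))*(-76 + P) = (5/3 + 1/12)*(-76 + P) = 7*(-76 + P)/4 = -133 + 7*P/4)
V(90) + C(62) = (-133 + (7/4)*90) + 62 = (-133 + 315/2) + 62 = 49/2 + 62 = 173/2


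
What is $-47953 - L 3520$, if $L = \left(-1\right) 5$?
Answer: $-30353$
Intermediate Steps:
$L = -5$
$-47953 - L 3520 = -47953 - \left(-5\right) 3520 = -47953 - -17600 = -47953 + 17600 = -30353$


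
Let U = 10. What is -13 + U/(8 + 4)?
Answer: -73/6 ≈ -12.167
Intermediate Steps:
-13 + U/(8 + 4) = -13 + 10/(8 + 4) = -13 + 10/12 = -13 + (1/12)*10 = -13 + 5/6 = -73/6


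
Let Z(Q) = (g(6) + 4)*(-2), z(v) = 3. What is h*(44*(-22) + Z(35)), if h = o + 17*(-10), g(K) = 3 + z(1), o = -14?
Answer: 181792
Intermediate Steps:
g(K) = 6 (g(K) = 3 + 3 = 6)
Z(Q) = -20 (Z(Q) = (6 + 4)*(-2) = 10*(-2) = -20)
h = -184 (h = -14 + 17*(-10) = -14 - 170 = -184)
h*(44*(-22) + Z(35)) = -184*(44*(-22) - 20) = -184*(-968 - 20) = -184*(-988) = 181792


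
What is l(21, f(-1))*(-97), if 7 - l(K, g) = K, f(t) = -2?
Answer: 1358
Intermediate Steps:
l(K, g) = 7 - K
l(21, f(-1))*(-97) = (7 - 1*21)*(-97) = (7 - 21)*(-97) = -14*(-97) = 1358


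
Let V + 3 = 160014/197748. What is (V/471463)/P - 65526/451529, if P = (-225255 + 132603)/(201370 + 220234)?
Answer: -3368647785755213201/23216186322967538394 ≈ -0.14510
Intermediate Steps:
V = -72205/32958 (V = -3 + 160014/197748 = -3 + 160014*(1/197748) = -3 + 26669/32958 = -72205/32958 ≈ -2.1908)
P = -23163/105401 (P = -92652/421604 = -92652*1/421604 = -23163/105401 ≈ -0.21976)
(V/471463)/P - 65526/451529 = (-72205/32958/471463)/(-23163/105401) - 65526/451529 = -72205/32958*1/471463*(-105401/23163) - 65526*1/451529 = -72205/15538477554*(-105401/23163) - 65526/451529 = 1087211315/51416822226186 - 65526/451529 = -3368647785755213201/23216186322967538394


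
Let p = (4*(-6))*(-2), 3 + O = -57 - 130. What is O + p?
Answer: -142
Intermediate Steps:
O = -190 (O = -3 + (-57 - 130) = -3 - 187 = -190)
p = 48 (p = -24*(-2) = 48)
O + p = -190 + 48 = -142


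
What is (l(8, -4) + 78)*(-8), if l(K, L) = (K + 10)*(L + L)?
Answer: 528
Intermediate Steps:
l(K, L) = 2*L*(10 + K) (l(K, L) = (10 + K)*(2*L) = 2*L*(10 + K))
(l(8, -4) + 78)*(-8) = (2*(-4)*(10 + 8) + 78)*(-8) = (2*(-4)*18 + 78)*(-8) = (-144 + 78)*(-8) = -66*(-8) = 528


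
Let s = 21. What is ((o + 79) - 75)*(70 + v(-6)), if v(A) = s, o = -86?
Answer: -7462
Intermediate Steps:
v(A) = 21
((o + 79) - 75)*(70 + v(-6)) = ((-86 + 79) - 75)*(70 + 21) = (-7 - 75)*91 = -82*91 = -7462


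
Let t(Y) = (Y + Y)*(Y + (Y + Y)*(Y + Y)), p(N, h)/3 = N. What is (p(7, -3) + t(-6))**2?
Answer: 2673225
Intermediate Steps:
p(N, h) = 3*N
t(Y) = 2*Y*(Y + 4*Y**2) (t(Y) = (2*Y)*(Y + (2*Y)*(2*Y)) = (2*Y)*(Y + 4*Y**2) = 2*Y*(Y + 4*Y**2))
(p(7, -3) + t(-6))**2 = (3*7 + (-6)**2*(2 + 8*(-6)))**2 = (21 + 36*(2 - 48))**2 = (21 + 36*(-46))**2 = (21 - 1656)**2 = (-1635)**2 = 2673225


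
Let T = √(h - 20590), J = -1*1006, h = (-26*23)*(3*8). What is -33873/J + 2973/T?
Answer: 33873/1006 - 2973*I*√34942/34942 ≈ 33.671 - 15.905*I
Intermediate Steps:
h = -14352 (h = -598*24 = -14352)
J = -1006
T = I*√34942 (T = √(-14352 - 20590) = √(-34942) = I*√34942 ≈ 186.93*I)
-33873/J + 2973/T = -33873/(-1006) + 2973/((I*√34942)) = -33873*(-1/1006) + 2973*(-I*√34942/34942) = 33873/1006 - 2973*I*√34942/34942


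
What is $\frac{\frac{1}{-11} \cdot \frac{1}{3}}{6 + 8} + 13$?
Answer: $\frac{6005}{462} \approx 12.998$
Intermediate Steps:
$\frac{\frac{1}{-11} \cdot \frac{1}{3}}{6 + 8} + 13 = \frac{\left(- \frac{1}{11}\right) \frac{1}{3}}{14} + 13 = \left(- \frac{1}{33}\right) \frac{1}{14} + 13 = - \frac{1}{462} + 13 = \frac{6005}{462}$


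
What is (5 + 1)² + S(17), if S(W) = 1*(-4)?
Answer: 32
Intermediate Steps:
S(W) = -4
(5 + 1)² + S(17) = (5 + 1)² - 4 = 6² - 4 = 36 - 4 = 32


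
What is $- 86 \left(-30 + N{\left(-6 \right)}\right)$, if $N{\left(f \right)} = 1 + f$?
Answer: $3010$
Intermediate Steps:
$- 86 \left(-30 + N{\left(-6 \right)}\right) = - 86 \left(-30 + \left(1 - 6\right)\right) = - 86 \left(-30 - 5\right) = \left(-86\right) \left(-35\right) = 3010$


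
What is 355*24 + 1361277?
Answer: 1369797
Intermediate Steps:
355*24 + 1361277 = 8520 + 1361277 = 1369797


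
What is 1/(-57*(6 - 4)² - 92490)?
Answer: -1/92718 ≈ -1.0785e-5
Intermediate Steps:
1/(-57*(6 - 4)² - 92490) = 1/(-57*2² - 92490) = 1/(-57*4 - 92490) = 1/(-228 - 92490) = 1/(-92718) = -1/92718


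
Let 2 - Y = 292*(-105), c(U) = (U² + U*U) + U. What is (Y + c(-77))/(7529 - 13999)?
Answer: -42443/6470 ≈ -6.5600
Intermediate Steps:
c(U) = U + 2*U² (c(U) = (U² + U²) + U = 2*U² + U = U + 2*U²)
Y = 30662 (Y = 2 - 292*(-105) = 2 - 1*(-30660) = 2 + 30660 = 30662)
(Y + c(-77))/(7529 - 13999) = (30662 - 77*(1 + 2*(-77)))/(7529 - 13999) = (30662 - 77*(1 - 154))/(-6470) = (30662 - 77*(-153))*(-1/6470) = (30662 + 11781)*(-1/6470) = 42443*(-1/6470) = -42443/6470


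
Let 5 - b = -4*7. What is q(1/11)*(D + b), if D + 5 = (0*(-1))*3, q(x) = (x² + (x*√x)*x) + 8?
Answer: 27132/121 + 28*√11/1331 ≈ 224.30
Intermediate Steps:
q(x) = 8 + x² + x^(5/2) (q(x) = (x² + x^(3/2)*x) + 8 = (x² + x^(5/2)) + 8 = 8 + x² + x^(5/2))
D = -5 (D = -5 + (0*(-1))*3 = -5 + 0*3 = -5 + 0 = -5)
b = 33 (b = 5 - (-4)*7 = 5 - 1*(-28) = 5 + 28 = 33)
q(1/11)*(D + b) = (8 + (1/11)² + (1/11)^(5/2))*(-5 + 33) = (8 + (1/11)² + (1/11)^(5/2))*28 = (8 + 1/121 + √11/1331)*28 = (969/121 + √11/1331)*28 = 27132/121 + 28*√11/1331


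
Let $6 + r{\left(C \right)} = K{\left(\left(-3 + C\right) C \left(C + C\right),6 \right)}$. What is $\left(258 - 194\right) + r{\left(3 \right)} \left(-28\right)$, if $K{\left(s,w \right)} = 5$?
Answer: $92$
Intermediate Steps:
$r{\left(C \right)} = -1$ ($r{\left(C \right)} = -6 + 5 = -1$)
$\left(258 - 194\right) + r{\left(3 \right)} \left(-28\right) = \left(258 - 194\right) - -28 = \left(258 - 194\right) + 28 = 64 + 28 = 92$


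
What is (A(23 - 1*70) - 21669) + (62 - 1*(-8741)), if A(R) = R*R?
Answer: -10657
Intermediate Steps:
A(R) = R**2
(A(23 - 1*70) - 21669) + (62 - 1*(-8741)) = ((23 - 1*70)**2 - 21669) + (62 - 1*(-8741)) = ((23 - 70)**2 - 21669) + (62 + 8741) = ((-47)**2 - 21669) + 8803 = (2209 - 21669) + 8803 = -19460 + 8803 = -10657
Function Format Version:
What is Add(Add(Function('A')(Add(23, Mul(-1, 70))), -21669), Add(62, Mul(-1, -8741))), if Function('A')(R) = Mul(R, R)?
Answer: -10657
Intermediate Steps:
Function('A')(R) = Pow(R, 2)
Add(Add(Function('A')(Add(23, Mul(-1, 70))), -21669), Add(62, Mul(-1, -8741))) = Add(Add(Pow(Add(23, Mul(-1, 70)), 2), -21669), Add(62, Mul(-1, -8741))) = Add(Add(Pow(Add(23, -70), 2), -21669), Add(62, 8741)) = Add(Add(Pow(-47, 2), -21669), 8803) = Add(Add(2209, -21669), 8803) = Add(-19460, 8803) = -10657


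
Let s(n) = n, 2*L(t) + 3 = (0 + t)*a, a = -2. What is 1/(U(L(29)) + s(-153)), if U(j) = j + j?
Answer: -1/214 ≈ -0.0046729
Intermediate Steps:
L(t) = -3/2 - t (L(t) = -3/2 + ((0 + t)*(-2))/2 = -3/2 + (t*(-2))/2 = -3/2 + (-2*t)/2 = -3/2 - t)
U(j) = 2*j
1/(U(L(29)) + s(-153)) = 1/(2*(-3/2 - 1*29) - 153) = 1/(2*(-3/2 - 29) - 153) = 1/(2*(-61/2) - 153) = 1/(-61 - 153) = 1/(-214) = -1/214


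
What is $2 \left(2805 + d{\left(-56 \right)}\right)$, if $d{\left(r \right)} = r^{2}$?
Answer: $11882$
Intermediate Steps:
$2 \left(2805 + d{\left(-56 \right)}\right) = 2 \left(2805 + \left(-56\right)^{2}\right) = 2 \left(2805 + 3136\right) = 2 \cdot 5941 = 11882$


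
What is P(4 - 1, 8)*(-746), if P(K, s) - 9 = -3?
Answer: -4476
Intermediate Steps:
P(K, s) = 6 (P(K, s) = 9 - 3 = 6)
P(4 - 1, 8)*(-746) = 6*(-746) = -4476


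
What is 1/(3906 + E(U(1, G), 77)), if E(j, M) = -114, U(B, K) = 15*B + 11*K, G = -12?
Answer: 1/3792 ≈ 0.00026371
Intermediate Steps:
U(B, K) = 11*K + 15*B
1/(3906 + E(U(1, G), 77)) = 1/(3906 - 114) = 1/3792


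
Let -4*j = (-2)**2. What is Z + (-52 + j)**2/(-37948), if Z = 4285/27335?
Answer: 323861/3914372 ≈ 0.082736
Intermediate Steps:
j = -1 (j = -1/4*(-2)**2 = -1/4*4 = -1)
Z = 857/5467 (Z = 4285*(1/27335) = 857/5467 ≈ 0.15676)
Z + (-52 + j)**2/(-37948) = 857/5467 + (-52 - 1)**2/(-37948) = 857/5467 + (-53)**2*(-1/37948) = 857/5467 + 2809*(-1/37948) = 857/5467 - 53/716 = 323861/3914372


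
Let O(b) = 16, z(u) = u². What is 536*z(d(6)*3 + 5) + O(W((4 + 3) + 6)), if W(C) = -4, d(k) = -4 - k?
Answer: 335016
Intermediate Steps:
536*z(d(6)*3 + 5) + O(W((4 + 3) + 6)) = 536*((-4 - 1*6)*3 + 5)² + 16 = 536*((-4 - 6)*3 + 5)² + 16 = 536*(-10*3 + 5)² + 16 = 536*(-30 + 5)² + 16 = 536*(-25)² + 16 = 536*625 + 16 = 335000 + 16 = 335016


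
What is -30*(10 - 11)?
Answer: 30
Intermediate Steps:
-30*(10 - 11) = -30*(-1) = 30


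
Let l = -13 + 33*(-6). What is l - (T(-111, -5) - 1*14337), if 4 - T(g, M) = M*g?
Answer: 14677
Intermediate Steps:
T(g, M) = 4 - M*g
l = -211 (l = -13 - 198 = -211)
l - (T(-111, -5) - 1*14337) = -211 - ((4 - 1*(-5)*(-111)) - 1*14337) = -211 - ((4 - 555) - 14337) = -211 - (-551 - 14337) = -211 - 1*(-14888) = -211 + 14888 = 14677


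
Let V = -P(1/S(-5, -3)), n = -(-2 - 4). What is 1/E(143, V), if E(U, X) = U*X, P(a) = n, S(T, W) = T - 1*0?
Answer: -1/858 ≈ -0.0011655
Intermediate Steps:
S(T, W) = T (S(T, W) = T + 0 = T)
n = 6 (n = -1*(-6) = 6)
P(a) = 6
V = -6 (V = -1*6 = -6)
1/E(143, V) = 1/(143*(-6)) = 1/(-858) = -1/858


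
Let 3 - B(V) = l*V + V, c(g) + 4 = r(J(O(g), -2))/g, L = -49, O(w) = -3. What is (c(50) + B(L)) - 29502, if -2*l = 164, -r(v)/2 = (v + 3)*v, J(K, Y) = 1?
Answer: -836804/25 ≈ -33472.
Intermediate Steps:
r(v) = -2*v*(3 + v) (r(v) = -2*(v + 3)*v = -2*(3 + v)*v = -2*v*(3 + v))
l = -82 (l = -1/2*164 = -82)
c(g) = -4 - 8/g (c(g) = -4 + (-2*1*(3 + 1))/g = -4 + (-2*1*4)/g = -4 - 8/g)
B(V) = 3 + 81*V (B(V) = 3 - (-82*V + V) = 3 - (-81)*V = 3 + 81*V)
(c(50) + B(L)) - 29502 = ((-4 - 8/50) + (3 + 81*(-49))) - 29502 = ((-4 - 8*1/50) + (3 - 3969)) - 29502 = ((-4 - 4/25) - 3966) - 29502 = (-104/25 - 3966) - 29502 = -99254/25 - 29502 = -836804/25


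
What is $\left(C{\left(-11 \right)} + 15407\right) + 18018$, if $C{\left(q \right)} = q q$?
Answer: $33546$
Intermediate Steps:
$C{\left(q \right)} = q^{2}$
$\left(C{\left(-11 \right)} + 15407\right) + 18018 = \left(\left(-11\right)^{2} + 15407\right) + 18018 = \left(121 + 15407\right) + 18018 = 15528 + 18018 = 33546$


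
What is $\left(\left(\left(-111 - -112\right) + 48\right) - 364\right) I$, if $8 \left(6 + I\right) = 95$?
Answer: $- \frac{14805}{8} \approx -1850.6$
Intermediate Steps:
$I = \frac{47}{8}$ ($I = -6 + \frac{1}{8} \cdot 95 = -6 + \frac{95}{8} = \frac{47}{8} \approx 5.875$)
$\left(\left(\left(-111 - -112\right) + 48\right) - 364\right) I = \left(\left(\left(-111 - -112\right) + 48\right) - 364\right) \frac{47}{8} = \left(\left(\left(-111 + 112\right) + 48\right) - 364\right) \frac{47}{8} = \left(\left(1 + 48\right) - 364\right) \frac{47}{8} = \left(49 - 364\right) \frac{47}{8} = \left(-315\right) \frac{47}{8} = - \frac{14805}{8}$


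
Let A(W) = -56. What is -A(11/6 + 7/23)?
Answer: 56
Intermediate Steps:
-A(11/6 + 7/23) = -1*(-56) = 56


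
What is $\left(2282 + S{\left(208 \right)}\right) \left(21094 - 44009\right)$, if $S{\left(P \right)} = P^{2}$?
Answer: $-1043686590$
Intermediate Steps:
$\left(2282 + S{\left(208 \right)}\right) \left(21094 - 44009\right) = \left(2282 + 208^{2}\right) \left(21094 - 44009\right) = \left(2282 + 43264\right) \left(-22915\right) = 45546 \left(-22915\right) = -1043686590$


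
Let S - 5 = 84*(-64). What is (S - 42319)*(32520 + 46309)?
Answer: -3759355010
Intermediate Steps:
S = -5371 (S = 5 + 84*(-64) = 5 - 5376 = -5371)
(S - 42319)*(32520 + 46309) = (-5371 - 42319)*(32520 + 46309) = -47690*78829 = -3759355010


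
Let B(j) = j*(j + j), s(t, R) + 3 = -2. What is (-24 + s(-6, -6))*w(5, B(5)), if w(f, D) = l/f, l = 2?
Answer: -58/5 ≈ -11.600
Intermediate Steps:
s(t, R) = -5 (s(t, R) = -3 - 2 = -5)
B(j) = 2*j² (B(j) = j*(2*j) = 2*j²)
w(f, D) = 2/f
(-24 + s(-6, -6))*w(5, B(5)) = (-24 - 5)*(2/5) = -58/5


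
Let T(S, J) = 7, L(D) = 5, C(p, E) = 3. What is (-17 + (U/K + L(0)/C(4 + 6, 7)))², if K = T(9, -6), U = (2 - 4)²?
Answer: 96100/441 ≈ 217.91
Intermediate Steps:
U = 4 (U = (-2)² = 4)
K = 7
(-17 + (U/K + L(0)/C(4 + 6, 7)))² = (-17 + (4/7 + 5/3))² = (-17 + 47/21)² = (-310/21)² = 96100/441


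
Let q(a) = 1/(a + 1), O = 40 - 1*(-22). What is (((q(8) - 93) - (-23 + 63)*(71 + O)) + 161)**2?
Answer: 2234169289/81 ≈ 2.7582e+7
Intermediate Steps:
O = 62 (O = 40 + 22 = 62)
q(a) = 1/(1 + a)
(((q(8) - 93) - (-23 + 63)*(71 + O)) + 161)**2 = (((1/(1 + 8) - 93) - (-23 + 63)*(71 + 62)) + 161)**2 = (((1/9 - 93) - 40*133) + 161)**2 = (((1/9 - 93) - 1*5320) + 161)**2 = ((-836/9 - 5320) + 161)**2 = (-48716/9 + 161)**2 = (-47267/9)**2 = 2234169289/81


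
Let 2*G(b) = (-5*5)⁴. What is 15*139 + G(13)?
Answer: 394795/2 ≈ 1.9740e+5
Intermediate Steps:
G(b) = 390625/2 (G(b) = (-5*5)⁴/2 = (½)*(-25)⁴ = (½)*390625 = 390625/2)
15*139 + G(13) = 15*139 + 390625/2 = 2085 + 390625/2 = 394795/2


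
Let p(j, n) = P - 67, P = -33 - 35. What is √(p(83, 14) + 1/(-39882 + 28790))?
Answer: I*√4152348433/5546 ≈ 11.619*I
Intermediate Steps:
P = -68
p(j, n) = -135 (p(j, n) = -68 - 67 = -135)
√(p(83, 14) + 1/(-39882 + 28790)) = √(-135 + 1/(-39882 + 28790)) = √(-135 + 1/(-11092)) = √(-135 - 1/11092) = √(-1497421/11092) = I*√4152348433/5546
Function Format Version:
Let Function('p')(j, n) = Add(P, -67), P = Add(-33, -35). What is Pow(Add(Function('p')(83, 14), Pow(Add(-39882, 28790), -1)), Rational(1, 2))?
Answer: Mul(Rational(1, 5546), I, Pow(4152348433, Rational(1, 2))) ≈ Mul(11.619, I)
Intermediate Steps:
P = -68
Function('p')(j, n) = -135 (Function('p')(j, n) = Add(-68, -67) = -135)
Pow(Add(Function('p')(83, 14), Pow(Add(-39882, 28790), -1)), Rational(1, 2)) = Pow(Add(-135, Pow(Add(-39882, 28790), -1)), Rational(1, 2)) = Pow(Add(-135, Pow(-11092, -1)), Rational(1, 2)) = Pow(Add(-135, Rational(-1, 11092)), Rational(1, 2)) = Pow(Rational(-1497421, 11092), Rational(1, 2)) = Mul(Rational(1, 5546), I, Pow(4152348433, Rational(1, 2)))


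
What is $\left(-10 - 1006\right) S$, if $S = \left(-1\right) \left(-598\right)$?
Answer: $-607568$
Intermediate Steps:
$S = 598$
$\left(-10 - 1006\right) S = \left(-10 - 1006\right) 598 = \left(-1016\right) 598 = -607568$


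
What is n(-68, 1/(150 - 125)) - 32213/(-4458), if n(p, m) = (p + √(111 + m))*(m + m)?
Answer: 199037/111450 + 4*√694/125 ≈ 2.6289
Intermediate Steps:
n(p, m) = 2*m*(p + √(111 + m)) (n(p, m) = (p + √(111 + m))*(2*m) = 2*m*(p + √(111 + m)))
n(-68, 1/(150 - 125)) - 32213/(-4458) = 2*(-68 + √(111 + 1/(150 - 125)))/(150 - 125) - 32213/(-4458) = 2*(-68 + √(111 + 1/25))/25 - 32213*(-1)/4458 = 2*(1/25)*(-68 + √(111 + 1/25)) - 1*(-32213/4458) = 2*(1/25)*(-68 + √(2776/25)) + 32213/4458 = 2*(1/25)*(-68 + 2*√694/5) + 32213/4458 = (-136/25 + 4*√694/125) + 32213/4458 = 199037/111450 + 4*√694/125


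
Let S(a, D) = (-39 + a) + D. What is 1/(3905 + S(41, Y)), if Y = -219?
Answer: 1/3688 ≈ 0.00027115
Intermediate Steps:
S(a, D) = -39 + D + a
1/(3905 + S(41, Y)) = 1/(3905 + (-39 - 219 + 41)) = 1/(3905 - 217) = 1/3688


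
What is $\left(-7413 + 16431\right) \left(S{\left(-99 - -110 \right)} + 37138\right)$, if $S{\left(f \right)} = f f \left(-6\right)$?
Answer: $328363416$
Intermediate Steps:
$S{\left(f \right)} = - 6 f^{2}$ ($S{\left(f \right)} = f^{2} \left(-6\right) = - 6 f^{2}$)
$\left(-7413 + 16431\right) \left(S{\left(-99 - -110 \right)} + 37138\right) = \left(-7413 + 16431\right) \left(- 6 \left(-99 - -110\right)^{2} + 37138\right) = 9018 \left(- 6 \left(-99 + 110\right)^{2} + 37138\right) = 9018 \left(- 6 \cdot 11^{2} + 37138\right) = 9018 \left(\left(-6\right) 121 + 37138\right) = 9018 \left(-726 + 37138\right) = 9018 \cdot 36412 = 328363416$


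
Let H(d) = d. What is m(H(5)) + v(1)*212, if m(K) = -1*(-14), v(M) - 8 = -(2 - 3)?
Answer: 1922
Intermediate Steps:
v(M) = 9 (v(M) = 8 - (2 - 3) = 8 - 1*(-1) = 8 + 1 = 9)
m(K) = 14
m(H(5)) + v(1)*212 = 14 + 9*212 = 14 + 1908 = 1922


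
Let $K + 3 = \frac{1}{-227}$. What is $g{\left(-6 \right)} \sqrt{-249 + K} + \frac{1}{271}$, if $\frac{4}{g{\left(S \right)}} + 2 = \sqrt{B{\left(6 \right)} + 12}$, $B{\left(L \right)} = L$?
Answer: $\frac{1}{271} + \frac{i \sqrt{12985535} \left(1084 + 1626 \sqrt{2}\right)}{430619} \approx 0.00369 + 28.314 i$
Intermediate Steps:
$K = - \frac{682}{227}$ ($K = -3 + \frac{1}{-227} = -3 - \frac{1}{227} = - \frac{682}{227} \approx -3.0044$)
$g{\left(S \right)} = \frac{4}{-2 + 3 \sqrt{2}}$ ($g{\left(S \right)} = \frac{4}{-2 + \sqrt{6 + 12}} = \frac{4}{-2 + \sqrt{18}} = \frac{4}{-2 + 3 \sqrt{2}}$)
$g{\left(-6 \right)} \sqrt{-249 + K} + \frac{1}{271} = \left(\frac{4}{7} + \frac{6 \sqrt{2}}{7}\right) \sqrt{-249 - \frac{682}{227}} + \frac{1}{271} = \left(\frac{4}{7} + \frac{6 \sqrt{2}}{7}\right) \sqrt{- \frac{57205}{227}} + \frac{1}{271} = \left(\frac{4}{7} + \frac{6 \sqrt{2}}{7}\right) \frac{i \sqrt{12985535}}{227} + \frac{1}{271} = \frac{i \sqrt{12985535} \left(\frac{4}{7} + \frac{6 \sqrt{2}}{7}\right)}{227} + \frac{1}{271} = \frac{1}{271} + \frac{i \sqrt{12985535} \left(\frac{4}{7} + \frac{6 \sqrt{2}}{7}\right)}{227}$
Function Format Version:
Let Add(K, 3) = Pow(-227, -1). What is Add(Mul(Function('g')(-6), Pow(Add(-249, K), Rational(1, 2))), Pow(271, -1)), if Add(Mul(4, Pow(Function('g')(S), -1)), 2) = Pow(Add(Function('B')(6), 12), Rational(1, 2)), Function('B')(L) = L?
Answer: Add(Rational(1, 271), Mul(Rational(1, 430619), I, Pow(12985535, Rational(1, 2)), Add(1084, Mul(1626, Pow(2, Rational(1, 2)))))) ≈ Add(0.0036900, Mul(28.314, I))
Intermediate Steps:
K = Rational(-682, 227) (K = Add(-3, Pow(-227, -1)) = Add(-3, Rational(-1, 227)) = Rational(-682, 227) ≈ -3.0044)
Function('g')(S) = Mul(4, Pow(Add(-2, Mul(3, Pow(2, Rational(1, 2)))), -1)) (Function('g')(S) = Mul(4, Pow(Add(-2, Pow(Add(6, 12), Rational(1, 2))), -1)) = Mul(4, Pow(Add(-2, Pow(18, Rational(1, 2))), -1)) = Mul(4, Pow(Add(-2, Mul(3, Pow(2, Rational(1, 2)))), -1)))
Add(Mul(Function('g')(-6), Pow(Add(-249, K), Rational(1, 2))), Pow(271, -1)) = Add(Mul(Add(Rational(4, 7), Mul(Rational(6, 7), Pow(2, Rational(1, 2)))), Pow(Add(-249, Rational(-682, 227)), Rational(1, 2))), Pow(271, -1)) = Add(Mul(Add(Rational(4, 7), Mul(Rational(6, 7), Pow(2, Rational(1, 2)))), Pow(Rational(-57205, 227), Rational(1, 2))), Rational(1, 271)) = Add(Mul(Add(Rational(4, 7), Mul(Rational(6, 7), Pow(2, Rational(1, 2)))), Mul(Rational(1, 227), I, Pow(12985535, Rational(1, 2)))), Rational(1, 271)) = Add(Mul(Rational(1, 227), I, Pow(12985535, Rational(1, 2)), Add(Rational(4, 7), Mul(Rational(6, 7), Pow(2, Rational(1, 2))))), Rational(1, 271)) = Add(Rational(1, 271), Mul(Rational(1, 227), I, Pow(12985535, Rational(1, 2)), Add(Rational(4, 7), Mul(Rational(6, 7), Pow(2, Rational(1, 2))))))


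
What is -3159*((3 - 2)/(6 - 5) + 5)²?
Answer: -113724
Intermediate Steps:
-3159*((3 - 2)/(6 - 5) + 5)² = -3159*(1/1 + 5)² = -3159*(1*1 + 5)² = -3159*(1 + 5)² = -3159*6² = -3159*36 = -113724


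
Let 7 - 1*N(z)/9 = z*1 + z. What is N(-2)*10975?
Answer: 1086525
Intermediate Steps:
N(z) = 63 - 18*z (N(z) = 63 - 9*(z*1 + z) = 63 - 9*(z + z) = 63 - 18*z)
N(-2)*10975 = (63 - 18*(-2))*10975 = (63 + 36)*10975 = 99*10975 = 1086525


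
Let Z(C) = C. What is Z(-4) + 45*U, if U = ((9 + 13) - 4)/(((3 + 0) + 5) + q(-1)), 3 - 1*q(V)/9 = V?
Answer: 317/22 ≈ 14.409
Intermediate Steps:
q(V) = 27 - 9*V
U = 9/22 (U = ((9 + 13) - 4)/(((3 + 0) + 5) + (27 - 9*(-1))) = (22 - 4)/((3 + 5) + (27 + 9)) = 18/(8 + 36) = 18/44 = 18*(1/44) = 9/22 ≈ 0.40909)
Z(-4) + 45*U = -4 + 45*(9/22) = -4 + 405/22 = 317/22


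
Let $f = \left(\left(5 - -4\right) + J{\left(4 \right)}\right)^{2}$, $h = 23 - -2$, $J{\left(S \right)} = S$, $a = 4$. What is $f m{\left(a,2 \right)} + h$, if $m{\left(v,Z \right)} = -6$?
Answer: $-989$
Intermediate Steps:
$h = 25$ ($h = 23 + 2 = 25$)
$f = 169$ ($f = \left(\left(5 - -4\right) + 4\right)^{2} = \left(\left(5 + 4\right) + 4\right)^{2} = \left(9 + 4\right)^{2} = 13^{2} = 169$)
$f m{\left(a,2 \right)} + h = 169 \left(-6\right) + 25 = -1014 + 25 = -989$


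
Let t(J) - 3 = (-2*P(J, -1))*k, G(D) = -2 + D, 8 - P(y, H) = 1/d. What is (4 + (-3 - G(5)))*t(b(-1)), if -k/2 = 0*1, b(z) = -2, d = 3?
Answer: -6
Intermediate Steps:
P(y, H) = 23/3 (P(y, H) = 8 - 1/3 = 23/3)
k = 0 (k = -0 = -2*0 = 0)
t(J) = 3 (t(J) = 3 - 2*23/3*0 = 3 - 46/3*0 = 3 + 0 = 3)
(4 + (-3 - G(5)))*t(b(-1)) = (4 + (-3 - (-2 + 5)))*3 = (4 + (-3 - 1*3))*3 = (4 + (-3 - 3))*3 = (4 - 6)*3 = -2*3 = -6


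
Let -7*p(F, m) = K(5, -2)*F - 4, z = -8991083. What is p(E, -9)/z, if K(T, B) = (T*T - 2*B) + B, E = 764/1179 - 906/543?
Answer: -748166/1492312983091 ≈ -5.0135e-7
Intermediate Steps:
E = -217774/213399 (E = 764*(1/1179) - 906*1/543 = 764/1179 - 302/181 = -217774/213399 ≈ -1.0205)
K(T, B) = T² - B (K(T, B) = (T² - 2*B) + B = T² - B)
p(F, m) = 4/7 - 27*F/7 (p(F, m) = -((5² - 1*(-2))*F - 4)/7 = -((25 + 2)*F - 4)/7 = -(27*F - 4)/7 = -(-4 + 27*F)/7 = 4/7 - 27*F/7)
p(E, -9)/z = (4/7 - 27/7*(-217774/213399))/(-8991083) = (4/7 + 653322/165977)*(-1/8991083) = (748166/165977)*(-1/8991083) = -748166/1492312983091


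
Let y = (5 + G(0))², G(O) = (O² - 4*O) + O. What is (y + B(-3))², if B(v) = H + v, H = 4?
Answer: 676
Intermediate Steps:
G(O) = O² - 3*O
y = 25 (y = (5 + 0*(-3 + 0))² = (5 + 0*(-3))² = (5 + 0)² = 5² = 25)
B(v) = 4 + v
(y + B(-3))² = (25 + (4 - 3))² = (25 + 1)² = 26² = 676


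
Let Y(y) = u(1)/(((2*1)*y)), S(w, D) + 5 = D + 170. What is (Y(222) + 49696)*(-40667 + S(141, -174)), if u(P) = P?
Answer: -224379239225/111 ≈ -2.0214e+9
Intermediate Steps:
S(w, D) = 165 + D (S(w, D) = -5 + (D + 170) = -5 + (170 + D) = 165 + D)
Y(y) = 1/(2*y) (Y(y) = 1/((2*1)*y) = 1/(2*y))
(Y(222) + 49696)*(-40667 + S(141, -174)) = ((½)/222 + 49696)*(-40667 + (165 - 174)) = ((½)*(1/222) + 49696)*(-40667 - 9) = (1/444 + 49696)*(-40676) = (22065025/444)*(-40676) = -224379239225/111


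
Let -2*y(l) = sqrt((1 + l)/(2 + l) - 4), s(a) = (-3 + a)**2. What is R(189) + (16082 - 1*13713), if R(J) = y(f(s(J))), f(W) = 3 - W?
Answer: 2369 - I*sqrt(897394313)/34591 ≈ 2369.0 - 0.86602*I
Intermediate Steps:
y(l) = -sqrt(-4 + (1 + l)/(2 + l))/2 (y(l) = -sqrt((1 + l)/(2 + l) - 4)/2 = -sqrt(-4 + (1 + l)/(2 + l))/2)
R(J) = -sqrt(-(16 - 3*(-3 + J)**2)/(5 - (-3 + J)**2))/2 (R(J) = -sqrt(-(7 + 3*(3 - (-3 + J)**2))/(2 + (3 - (-3 + J)**2)))/2 = -sqrt(-(7 + (9 - 3*(-3 + J)**2))/(5 - (-3 + J)**2))/2 = -sqrt(-(16 - 3*(-3 + J)**2)/(5 - (-3 + J)**2))/2)
R(189) + (16082 - 1*13713) = -I*sqrt(-16 + 3*(-3 + 189)**2)/sqrt(-5 + (-3 + 189)**2)/2 + (16082 - 1*13713) = -I*sqrt(-16 + 3*186**2)/sqrt(-5 + 186**2)/2 + (16082 - 13713) = -I*sqrt(-16 + 3*34596)/sqrt(-5 + 34596)/2 + 2369 = -I*sqrt(34591)*sqrt(-16 + 103788)/34591/2 + 2369 = -2*I*sqrt(897394313)/34591/2 + 2369 = -I*sqrt(897394313)/34591 + 2369 = 2369 - I*sqrt(897394313)/34591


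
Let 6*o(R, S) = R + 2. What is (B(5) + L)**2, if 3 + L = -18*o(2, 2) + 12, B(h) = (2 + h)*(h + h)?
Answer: 4489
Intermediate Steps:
o(R, S) = 1/3 + R/6 (o(R, S) = (R + 2)/6 = (2 + R)/6 = 1/3 + R/6)
B(h) = 2*h*(2 + h) (B(h) = (2 + h)*(2*h) = 2*h*(2 + h))
L = -3 (L = -3 + (-18*(1/3 + (1/6)*2) + 12) = -3 + (-18*(1/3 + 1/3) + 12) = -3 + (-18*2/3 + 12) = -3 + (-6*2 + 12) = -3 + (-12 + 12) = -3 + 0 = -3)
(B(5) + L)**2 = (2*5*(2 + 5) - 3)**2 = (2*5*7 - 3)**2 = (70 - 3)**2 = 67**2 = 4489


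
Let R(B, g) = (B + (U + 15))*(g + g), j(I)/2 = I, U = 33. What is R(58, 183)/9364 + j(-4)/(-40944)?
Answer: 49641823/11981238 ≈ 4.1433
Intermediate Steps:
j(I) = 2*I
R(B, g) = 2*g*(48 + B) (R(B, g) = (B + (33 + 15))*(g + g) = (B + 48)*(2*g) = (48 + B)*(2*g) = 2*g*(48 + B))
R(58, 183)/9364 + j(-4)/(-40944) = (2*183*(48 + 58))/9364 + (2*(-4))/(-40944) = (2*183*106)*(1/9364) - 8*(-1/40944) = 38796*(1/9364) + 1/5118 = 9699/2341 + 1/5118 = 49641823/11981238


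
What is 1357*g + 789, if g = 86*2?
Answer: 234193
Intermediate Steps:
g = 172
1357*g + 789 = 1357*172 + 789 = 233404 + 789 = 234193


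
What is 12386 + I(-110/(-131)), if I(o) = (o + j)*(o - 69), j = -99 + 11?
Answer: 314507468/17161 ≈ 18327.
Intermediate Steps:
j = -88
I(o) = (-88 + o)*(-69 + o) (I(o) = (o - 88)*(o - 69) = (-88 + o)*(-69 + o))
12386 + I(-110/(-131)) = 12386 + (6072 + (-110/(-131))**2 - (-17270)/(-131)) = 12386 + (6072 + (-110*(-1/131))**2 - (-17270)*(-1)/131) = 12386 + (6072 + (110/131)**2 - 157*110/131) = 12386 + (6072 + 12100/17161 - 17270/131) = 12386 + 101951322/17161 = 314507468/17161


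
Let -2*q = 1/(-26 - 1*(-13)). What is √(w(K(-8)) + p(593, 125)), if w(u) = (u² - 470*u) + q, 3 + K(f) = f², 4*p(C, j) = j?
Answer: 3*I*√1871597/26 ≈ 157.85*I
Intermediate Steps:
q = 1/26 (q = -1/(2*(-26 - 1*(-13))) = -1/(2*(-26 + 13)) = -½/(-13) = -½*(-1/13) = 1/26 ≈ 0.038462)
p(C, j) = j/4
K(f) = -3 + f²
w(u) = 1/26 + u² - 470*u (w(u) = (u² - 470*u) + 1/26 = 1/26 + u² - 470*u)
√(w(K(-8)) + p(593, 125)) = √((1/26 + (-3 + (-8)²)² - 470*(-3 + (-8)²)) + (¼)*125) = √((1/26 + (-3 + 64)² - 470*(-3 + 64)) + 125/4) = √((1/26 + 61² - 470*61) + 125/4) = √((1/26 + 3721 - 28670) + 125/4) = √(-648673/26 + 125/4) = √(-1295721/52) = 3*I*√1871597/26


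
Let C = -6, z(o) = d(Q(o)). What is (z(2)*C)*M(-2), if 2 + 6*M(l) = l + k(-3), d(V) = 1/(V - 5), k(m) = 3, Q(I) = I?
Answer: -⅓ ≈ -0.33333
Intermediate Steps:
d(V) = 1/(-5 + V)
z(o) = 1/(-5 + o)
M(l) = ⅙ + l/6 (M(l) = -⅓ + (l + 3)/6 = -⅓ + (3 + l)/6 = -⅓ + (½ + l/6) = ⅙ + l/6)
(z(2)*C)*M(-2) = (-6/(-5 + 2))*(⅙ + (⅙)*(-2)) = (-6/(-3))*(⅙ - ⅓) = -⅓*(-6)*(-⅙) = 2*(-⅙) = -⅓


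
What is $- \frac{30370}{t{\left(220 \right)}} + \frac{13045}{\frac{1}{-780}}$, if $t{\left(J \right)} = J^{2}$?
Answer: $- \frac{49247487037}{4840} \approx -1.0175 \cdot 10^{7}$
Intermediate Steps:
$- \frac{30370}{t{\left(220 \right)}} + \frac{13045}{\frac{1}{-780}} = - \frac{30370}{220^{2}} + \frac{13045}{\frac{1}{-780}} = - \frac{30370}{48400} + \frac{13045}{- \frac{1}{780}} = \left(-30370\right) \frac{1}{48400} + 13045 \left(-780\right) = - \frac{3037}{4840} - 10175100 = - \frac{49247487037}{4840}$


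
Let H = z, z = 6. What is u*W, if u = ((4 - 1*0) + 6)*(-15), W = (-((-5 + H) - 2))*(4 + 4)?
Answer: -1200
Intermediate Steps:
H = 6
W = 8 (W = (-((-5 + 6) - 2))*(4 + 4) = -(1 - 2)*8 = -1*(-1)*8 = 1*8 = 8)
u = -150 (u = ((4 + 0) + 6)*(-15) = (4 + 6)*(-15) = 10*(-15) = -150)
u*W = -150*8 = -1200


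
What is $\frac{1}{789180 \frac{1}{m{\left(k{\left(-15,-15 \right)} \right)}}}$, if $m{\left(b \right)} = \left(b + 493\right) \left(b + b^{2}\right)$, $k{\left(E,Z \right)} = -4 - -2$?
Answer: $\frac{491}{394590} \approx 0.0012443$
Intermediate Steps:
$k{\left(E,Z \right)} = -2$ ($k{\left(E,Z \right)} = -4 + 2 = -2$)
$m{\left(b \right)} = \left(493 + b\right) \left(b + b^{2}\right)$
$\frac{1}{789180 \frac{1}{m{\left(k{\left(-15,-15 \right)} \right)}}} = \frac{1}{789180 \frac{1}{\left(-2\right) \left(493 + \left(-2\right)^{2} + 494 \left(-2\right)\right)}} = \frac{1}{789180 \frac{1}{\left(-2\right) \left(493 + 4 - 988\right)}} = \frac{1}{789180 \frac{1}{\left(-2\right) \left(-491\right)}} = \frac{1}{789180 \cdot \frac{1}{982}} = \frac{1}{\frac{394590}{491}} = \frac{491}{394590}$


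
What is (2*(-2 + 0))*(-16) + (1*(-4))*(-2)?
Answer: 72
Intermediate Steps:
(2*(-2 + 0))*(-16) + (1*(-4))*(-2) = (2*(-2))*(-16) - 4*(-2) = -4*(-16) + 8 = 64 + 8 = 72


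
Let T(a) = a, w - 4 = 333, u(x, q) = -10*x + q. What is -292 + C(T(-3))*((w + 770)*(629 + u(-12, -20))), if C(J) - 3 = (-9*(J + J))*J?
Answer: -128313769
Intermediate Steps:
u(x, q) = q - 10*x
w = 337 (w = 4 + 333 = 337)
C(J) = 3 - 18*J**2 (C(J) = 3 + (-9*(J + J))*J = 3 + (-18*J)*J = 3 - 18*J**2)
-292 + C(T(-3))*((w + 770)*(629 + u(-12, -20))) = -292 + (3 - 18*(-3)**2)*((337 + 770)*(629 + (-20 - 10*(-12)))) = -292 + (3 - 18*9)*(1107*(629 + (-20 + 120))) = -292 + (3 - 162)*(1107*(629 + 100)) = -292 - 176013*729 = -292 - 159*807003 = -292 - 128313477 = -128313769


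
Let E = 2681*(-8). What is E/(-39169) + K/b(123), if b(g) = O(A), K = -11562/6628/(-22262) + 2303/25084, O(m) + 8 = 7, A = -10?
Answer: 2064437210226614/4530394025885533 ≈ 0.45569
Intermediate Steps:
E = -21448
O(m) = -1 (O(m) = -8 + 7 = -1)
K = 10628234738/115662744157 (K = -11562*1/6628*(-1/22262) + 2303*(1/25084) = -5781/3314*(-1/22262) + 2303/25084 = 5781/73776268 + 2303/25084 = 10628234738/115662744157 ≈ 0.091890)
b(g) = -1
E/(-39169) + K/b(123) = -21448/(-39169) + (10628234738/115662744157)/(-1) = -21448*(-1/39169) + (10628234738/115662744157)*(-1) = 21448/39169 - 10628234738/115662744157 = 2064437210226614/4530394025885533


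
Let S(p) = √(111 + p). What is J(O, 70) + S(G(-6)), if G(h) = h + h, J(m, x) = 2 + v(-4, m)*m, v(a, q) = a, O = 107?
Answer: -426 + 3*√11 ≈ -416.05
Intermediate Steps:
J(m, x) = 2 - 4*m
G(h) = 2*h
J(O, 70) + S(G(-6)) = (2 - 4*107) + √(111 + 2*(-6)) = (2 - 428) + √(111 - 12) = -426 + √99 = -426 + 3*√11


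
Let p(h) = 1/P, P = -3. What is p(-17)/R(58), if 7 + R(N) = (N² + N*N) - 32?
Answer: -1/20067 ≈ -4.9833e-5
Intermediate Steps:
p(h) = -⅓ (p(h) = 1/(-3) = -⅓)
R(N) = -39 + 2*N² (R(N) = -7 + ((N² + N*N) - 32) = -7 + ((N² + N²) - 32) = -7 + (2*N² - 32) = -7 + (-32 + 2*N²) = -39 + 2*N²)
p(-17)/R(58) = -1/(3*(-39 + 2*58²)) = -1/(3*(-39 + 2*3364)) = -1/(3*(-39 + 6728)) = -⅓/6689 = -⅓*1/6689 = -1/20067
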